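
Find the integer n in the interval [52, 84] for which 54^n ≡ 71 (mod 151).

59

Compute 54^52 mod 151 = 145, then multiply by 54 repeatedly:
  54^52=145  54^53=129  54^54=20  54^55=23  54^56=34
  54^57=24  54^58=88  54^59=71
Found 71 at exponent 59.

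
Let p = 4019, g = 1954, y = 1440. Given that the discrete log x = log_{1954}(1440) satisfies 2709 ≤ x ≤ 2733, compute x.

2719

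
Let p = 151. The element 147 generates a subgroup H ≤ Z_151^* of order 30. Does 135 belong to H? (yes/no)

yes

135 ∈ ⟨147⟩ iff 135^30 ≡ 1 (mod 151), since |⟨147⟩| = 30.
135^30 mod 151 = 1.
Since 1 = 1, 135 lies in the subgroup.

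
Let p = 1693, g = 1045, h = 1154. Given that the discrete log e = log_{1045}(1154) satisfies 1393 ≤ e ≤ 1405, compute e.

Compute 1045^1393 mod 1693 = 24, then multiply by 1045 repeatedly:
  1045^1393=24  1045^1394=1378  1045^1395=960  1045^1396=944  1045^1397=1154
Found 1154 at exponent 1397.

1397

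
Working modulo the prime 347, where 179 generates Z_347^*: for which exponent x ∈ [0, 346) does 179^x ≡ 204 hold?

Baby-step giant-step with m = ceil(sqrt(346)) = 19.
Baby table (179^j mod 347 for j=0..18):
  0:1  1:179  2:117  3:123  4:156  5:164  6:208  7:103
  8:46  9:253  10:177  11:106  12:236  13:257  14:199  15:227
  16:34  17:187  18:161
Giant step factor: 179^(-19) ≡ 135 (mod 347).
Scan 204·135^i mod 347 for i = 0, 1, …:
  i=0: 204   i=1: 127   i=2: 142   i=3: 85
  i=4: 24   i=5: 117
Match at i=5, j=2: x = 5·19 + 2 = 97.

97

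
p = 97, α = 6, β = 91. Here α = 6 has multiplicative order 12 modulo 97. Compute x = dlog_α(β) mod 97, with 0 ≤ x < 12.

7

Successive powers of 6 modulo 97:
  6^0=1  6^1=6  6^2=36  6^3=22  6^4=35  6^5=16
  6^6=96  6^7=91
So 6^7 ≡ 91 (mod 97), giving x = 7.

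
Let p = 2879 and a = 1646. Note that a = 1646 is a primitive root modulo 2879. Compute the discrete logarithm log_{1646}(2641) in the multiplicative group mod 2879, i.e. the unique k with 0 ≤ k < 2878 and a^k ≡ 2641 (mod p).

Baby-step giant-step with m = ceil(sqrt(2878)) = 54.
Baby table (1646^j mod 2879 for j=0..53):
  0:1  1:1646  2:177  3:563  4:2539  5:1765  6:279  7:1473
  8:440  9:1611  10:147  11:126  12:108  13:2149  14:1842  15:345
  16:707  17:606  18:1342  19:739  20:1456  21:1248  22:1481  23:2092
  24:148  25:1772  26:285  27:2712  28:1502  29:2110  30:986  31:2079
  32:1782  33:2350  34:1603  35:1374  36:1589  37:1362  38:1990  39:2117
  40:992  41:439  42:2844  43:2849  44:2442  45:448  46:384  47:1563
  48:1751  49:267  50:1874  51:1195  52:613  53:1348
Giant step factor: 1646^(-54) ≡ 1096 (mod 2879).
Scan 2641·1096^i mod 2879 for i = 0, 1, …:
  i=0: 2641   i=1: 1141   i=2: 1050   i=3: 2079
Match at i=3, j=31: k = 3·54 + 31 = 193.

193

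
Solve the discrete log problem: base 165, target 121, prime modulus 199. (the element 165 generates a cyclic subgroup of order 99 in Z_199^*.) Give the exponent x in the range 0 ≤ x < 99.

9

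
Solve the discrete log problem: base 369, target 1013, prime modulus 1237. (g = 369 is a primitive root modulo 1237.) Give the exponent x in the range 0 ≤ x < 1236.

Baby-step giant-step with m = ceil(sqrt(1236)) = 36.
Baby table (369^j mod 1237 for j=0..35):
  0:1  1:369  2:91  3:180  4:859  5:299  6:238  7:1232
  8:629  9:782  10:337  11:653  12:979  13:47  14:25  15:566
  16:1038  17:789  18:446  19:53  20:1002  21:1112  22:881  23:995
  24:1003  25:244  26:972  27:1175  28:625  29:543  30:1210  31:1170
  32:17  33:88  34:310  35:586
Giant step factor: 369^(-36) ≡ 580 (mod 1237).
Scan 1013·580^i mod 1237 for i = 0, 1, …:
  i=0: 1013   i=1: 1202   i=2: 729   i=3: 1003
Match at i=3, j=24: x = 3·36 + 24 = 132.

132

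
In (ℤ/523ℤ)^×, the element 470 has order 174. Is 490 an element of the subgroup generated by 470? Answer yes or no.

490 ∈ ⟨470⟩ iff 490^174 ≡ 1 (mod 523), since |⟨470⟩| = 174.
490^174 mod 523 = 1.
Since 1 = 1, 490 lies in the subgroup.

yes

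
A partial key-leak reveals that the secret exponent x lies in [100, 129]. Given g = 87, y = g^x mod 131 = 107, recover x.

Compute 87^100 mod 131 = 113, then multiply by 87 repeatedly:
  87^100=113  87^101=6  87^102=129  87^103=88  87^104=58
  87^105=68  87^106=21  87^107=124  87^108=46  87^109=72
  87^110=107
Found 107 at exponent 110.

110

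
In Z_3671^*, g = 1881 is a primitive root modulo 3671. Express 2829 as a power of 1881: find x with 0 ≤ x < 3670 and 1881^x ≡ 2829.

2169

Baby-step giant-step with m = ceil(sqrt(3670)) = 61.
Baby table (1881^j mod 3671 for j=0..60):
  0:1  1:1881  2:2988  3:127  4:272  5:1363  6:1445  7:1505
  8:564  9:3636  10:243  11:1879  12:2897  13:1493  14:18  15:819
  16:2390  17:2286  18:1225  19:2508  20:313  21:1393  22:2810  23:3041
  24:703  25:783  26:752  27:1177  28:324  29:58  30:2639  31:767
  32:24  33:1092  34:1963  35:3048  36:2857  37:3344  38:1641  39:3081
  40:2523  41:2831  42:2161  43:1044  44:3450  45:2793  46:432  47:1301
  48:2295  49:3470  50:32  51:1456  52:170  53:393  54:1362  55:3235
  56:2188  57:437  58:3364  59:2551  60:434
Giant step factor: 1881^(-61) ≡ 3104 (mod 3671).
Scan 2829·3104^i mod 3671 for i = 0, 1, …:
  i=0: 2829   i=1: 184   i=2: 2131   i=3: 3153
  i=4: 26   i=5: 3613   i=6: 3518   i=7: 2318
  i=8: 3583   i=9: 2173     …   i=34: 1272
  i=35: 1963
Match at i=35, j=34: x = 35·61 + 34 = 2169.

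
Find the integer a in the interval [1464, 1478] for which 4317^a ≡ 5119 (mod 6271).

1467

Compute 4317^1464 mod 6271 = 5791, then multiply by 4317 repeatedly:
  4317^1464=5791  4317^1465=3541  4317^1466=4070  4317^1467=5119
Found 5119 at exponent 1467.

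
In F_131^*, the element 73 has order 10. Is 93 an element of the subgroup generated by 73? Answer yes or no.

no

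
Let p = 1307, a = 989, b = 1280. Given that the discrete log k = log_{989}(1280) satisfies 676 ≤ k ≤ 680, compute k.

679

Compute 989^676 mod 1307 = 987, then multiply by 989 repeatedly:
  989^676=987  989^677=1121  989^678=333  989^679=1280
Found 1280 at exponent 679.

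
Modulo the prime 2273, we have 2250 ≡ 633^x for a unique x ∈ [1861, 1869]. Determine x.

1861

Compute 633^1861 mod 2273 = 2250, then multiply by 633 repeatedly:
  633^1861=2250
Found 2250 at exponent 1861.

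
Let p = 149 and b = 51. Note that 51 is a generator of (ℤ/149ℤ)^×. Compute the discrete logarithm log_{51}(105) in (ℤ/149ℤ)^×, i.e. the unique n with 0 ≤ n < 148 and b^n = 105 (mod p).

111

Baby-step giant-step with m = ceil(sqrt(148)) = 13.
Baby table (51^j mod 149 for j=0..12):
  0:1  1:51  2:68  3:41  4:5  5:106  6:42  7:56
  8:25  9:83  10:61  11:131  12:125
Giant step factor: 51^(-13) ≡ 135 (mod 149).
Scan 105·135^i mod 149 for i = 0, 1, …:
  i=0: 105   i=1: 20   i=2: 18   i=3: 46
  i=4: 101   i=5: 76   i=6: 128   i=7: 145
  i=8: 56
Match at i=8, j=7: n = 8·13 + 7 = 111.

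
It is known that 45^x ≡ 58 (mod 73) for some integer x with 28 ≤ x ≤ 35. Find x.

31

Compute 45^28 mod 73 = 41, then multiply by 45 repeatedly:
  45^28=41  45^29=20  45^30=24  45^31=58
Found 58 at exponent 31.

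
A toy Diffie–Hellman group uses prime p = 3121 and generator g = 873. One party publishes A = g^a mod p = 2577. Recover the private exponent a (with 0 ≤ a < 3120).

Baby-step giant-step with m = ceil(sqrt(3120)) = 56.
Baby table (873^j mod 3121 for j=0..55):
  0:1  1:873  2:605  3:716  4:868  5:2482  6:812  7:409
  8:1263  9:886  10:2591  11:2339  12:813  13:1282  14:1868  15:1602
  16:338  17:1700  18:1625  19:1691  20:10  21:2488  22:2929  23:918
  24:2438  25:2973  26:1878  27:969  28:146  29:2618  30:942  31:1543
  32:1888  33:336  34:3075  35:415  36:259  37:1395  38:645  39:1305
  40:100  41:3033  42:1201  43:2938  44:2533  45:1641  46:54  47:327
  48:1460  49:1212  50:57  51:2946  52:154  53:239  54:2661  55:1029
Giant step factor: 873^(-56) ≡ 288 (mod 3121).
Scan 2577·288^i mod 3121 for i = 0, 1, …:
  i=0: 2577   i=1: 2499   i=2: 1882   i=3: 2083
  i=4: 672   i=5: 34   i=6: 429   i=7: 1833
  i=8: 455   i=9: 3079   i=10: 388   i=11: 2509
  i=12: 1641
Match at i=12, j=45: a = 12·56 + 45 = 717.

717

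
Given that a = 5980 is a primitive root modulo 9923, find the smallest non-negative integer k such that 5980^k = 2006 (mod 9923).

5972

Baby-step giant-step with m = ceil(sqrt(9922)) = 100.
Baby table (5980^j mod 9923 for j=0..99):
  0:1  1:5980  2:7831  3:2743  4:421  5:7061  6:2415  7:3735
  8:8550  9:5704  10:4569  11:4601  12:7424  13:18  14:8410  15:2036
  16:9682  17:7578  18:8022  19:3778  20:7692  21:5055  22:3442  23:2858
  24:3434  25:4633  26:324  27:2535  28:6879  29:5585  30:7405  31:5474
  32:8466  33:9457  34:1683  35:2418  36:1829  37:2274  38:4010  39:5832
  40:5938  41:4746  42:1300  43:4291  44:9225  45:3543  46:1535  47:525
  48:3832  49:3153  50:1240  51:2719  52:5746  53:7654  54:6044  55:3554
  56:7777  57:7282  58:4236  59:7784  60:9450  61:9438  62:7139  63:2474
  64:9250  65:4198  66:8773  67:9562  68:4434  69:1064  70:2077  71:6787
  72:1190  73:1409  74:1193  75:9426  76:4840  77:7732  78:6103  79:9069
  80:3425  81:428  82:9229  83:7617  84:3090  85:1574  86:5516  87:1628
  88:977  89:7736  90:254  91:701  92:4474  93:2112  94:7704  95:7354
  96:8107  97:6005  98:8486  99:58
Giant step factor: 5980^(-100) ≡ 7725 (mod 9923).
Scan 2006·7725^i mod 9923 for i = 0, 1, …:
  i=0: 2006   i=1: 6547   i=2: 7967   i=3: 2629
  i=4: 6567   i=5: 3699   i=6: 6458   i=7: 5129
  i=8: 8909   i=9: 6020     …   i=58: 2338
  i=59: 1190
Match at i=59, j=72: k = 59·100 + 72 = 5972.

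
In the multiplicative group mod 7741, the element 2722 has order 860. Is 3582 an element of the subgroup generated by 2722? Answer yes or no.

3582 ∈ ⟨2722⟩ iff 3582^860 ≡ 1 (mod 7741), since |⟨2722⟩| = 860.
3582^860 mod 7741 = 1.
Since 1 = 1, 3582 lies in the subgroup.

yes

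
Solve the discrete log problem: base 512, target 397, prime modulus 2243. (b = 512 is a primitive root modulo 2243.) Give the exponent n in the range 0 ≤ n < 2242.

Baby-step giant-step with m = ceil(sqrt(2242)) = 48.
Baby table (512^j mod 2243 for j=0..47):
  0:1  1:512  2:1956  3:1094  4:1621  5:42  6:1317  7:1404
  8:1088  9:792  10:1764  11:1482  12:650  13:836  14:1862  15:69
  16:1683  17:384  18:1467  19:1942  20:655  21:1153  22:427  23:1053
  24:816  25:594  26:1323  27:2233  28:1609  29:627  30:275  31:1734
  32:1823  33:288  34:1661  35:335  36:1052  37:304  38:881  39:229
  40:612  41:1567  42:1553  43:1114  44:646  45:1031  46:767  47:179
Giant step factor: 512^(-48) ≡ 1830 (mod 2243).
Scan 397·1830^i mod 2243 for i = 0, 1, …:
  i=0: 397   i=1: 2021   i=2: 1966   i=3: 8
  i=4: 1182   i=5: 808   i=6: 503   i=7: 860
  i=8: 1457   i=9: 1626     …   i=33: 1854
  i=34: 1404
Match at i=34, j=7: n = 34·48 + 7 = 1639.

1639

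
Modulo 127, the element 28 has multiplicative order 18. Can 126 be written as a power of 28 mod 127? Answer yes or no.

⟨28⟩ has order 18; its elements mod 127 are {1, 19, 20, 22, 24, 28, 37, 52, 59, 68, 75, 90, 99, 103, 105, 107, 108, 126}.
126 is in this set.

yes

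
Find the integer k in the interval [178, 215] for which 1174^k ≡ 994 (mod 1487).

178

Compute 1174^178 mod 1487 = 994, then multiply by 1174 repeatedly:
  1174^178=994
Found 994 at exponent 178.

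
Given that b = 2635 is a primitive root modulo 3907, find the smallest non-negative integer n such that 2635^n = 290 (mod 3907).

1397

Baby-step giant-step with m = ceil(sqrt(3906)) = 63.
Baby table (2635^j mod 3907 for j=0..62):
  0:1  1:2635  2:486  3:3021  4:1776  5:3081  6:3596  7:985
  8:1227  9:2056  10:2458  11:2931  12:2953  13:2318  14:1289  15:1332
  16:1334  17:2697  18:3669  19:1897  20:1542  21:3797  22:3175  23:1238
  24:3692  25:3897  26:999  27:2954  28:1046  29:1775  30:446  31:3110
  32:1871  33:3358  34:2882  35:2769  36:1946  37:1726  38:262  39:2738
  40:2308  41:2288  42:379  43:2380  44:565  45:208  46:1100  47:3413
  48:3248  49:2150  50:100  51:1731  52:1716  53:1261  54:1785  55:3354
  56:156  57:825  58:1583  59:2436  60:3566  61:75  62:2275
Giant step factor: 2635^(-63) ≡ 3822 (mod 3907).
Scan 290·3822^i mod 3907 for i = 0, 1, …:
  i=0: 290   i=1: 2699   i=2: 1098   i=3: 438
  i=4: 1840   i=5: 3787   i=6: 2386   i=7: 354
  i=8: 1166   i=9: 2472     …   i=21: 1942
  i=22: 2931
Match at i=22, j=11: n = 22·63 + 11 = 1397.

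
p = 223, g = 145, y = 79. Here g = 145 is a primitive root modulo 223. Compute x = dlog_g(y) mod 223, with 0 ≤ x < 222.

11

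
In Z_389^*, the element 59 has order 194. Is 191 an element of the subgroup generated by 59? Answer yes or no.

191 ∈ ⟨59⟩ iff 191^194 ≡ 1 (mod 389), since |⟨59⟩| = 194.
191^194 mod 389 = 388.
Since 388 ≠ 1, 191 does not lie in the subgroup.

no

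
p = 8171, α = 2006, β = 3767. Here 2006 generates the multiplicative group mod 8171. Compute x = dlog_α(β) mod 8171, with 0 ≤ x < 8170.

Baby-step giant-step with m = ceil(sqrt(8170)) = 91.
Baby table (2006^j mod 8171 for j=0..90):
  0:1  1:2006  2:3904  3:3606  4:2301  5:7362  6:3175  7:3841
  8:7964  9:1479  10:801  11:5290  12:5782  13:4043  14:4626  15:5671
  16:1994  17:4345  18:5784  19:8055  20:4263  21:4712  22:6596  23:2727
  24:3963  25:7566  26:3849  27:7670  28:27  29:5136  30:7356  31:7481
  32:4930  33:2670  34:4015  35:5655  36:2582  37:7249  38:5285  39:3923
  40:865  41:2938  42:2337  43:6039  44:4812  45:2921  46:919  47:5039
  48:707  49:4659  50:6501  51:90  52:778  53:7  54:5871  55:2815
  56:729  57:7936  58:2508  59:5883  60:2374  61:6722  62:2182  63:5607
  64:4346  65:7790  66:3788  67:7869  68:7013  69:5787  70:5902  71:7804
  72:7359  73:5328  74:300  75:5317  76:2747  77:3228  78:3936  79:2430
  80:4664  81:189  82:3268  83:2466  84:3341  85:1826  86:2348  87:3592
  88:6901  89:1732  90:1717
Giant step factor: 2006^(-91) ≡ 616 (mod 8171).
Scan 3767·616^i mod 8171 for i = 0, 1, …:
  i=0: 3767   i=1: 8079   i=2: 525   i=3: 4731
  i=4: 5420   i=5: 4952   i=6: 2649   i=7: 5755
  i=8: 7037   i=9: 4162     …   i=75: 1067
  i=76: 3592
Match at i=76, j=87: x = 76·91 + 87 = 7003.

7003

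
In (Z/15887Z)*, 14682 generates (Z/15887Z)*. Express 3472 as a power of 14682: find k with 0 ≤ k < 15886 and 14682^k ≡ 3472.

1067

Baby-step giant-step with m = ceil(sqrt(15886)) = 127.
Baby table (14682^j mod 15887 for j=0..126):
  0:1  1:14682  2:6308  3:8733  4:9816  5:7535  6:7689  7:12763
  8:15088  9:9575  10:11974  11:12613  12:5194  13:708  14:4758  15:1817
  16:2921  17:7109  18:12635  19:10458  20:12388  21:6240  22:11238  23:9821
  24:1510  25:7455  26:8767  27:620  28:15476  29:2758  30:12880  31:1199
  32:922  33:1080  34:1334  35:13004  36:10649  37:4651  38:3656  39:11106
  40:10011  41:10865  42:14450  43:15789  44:6881  45:1409  46:2064  47:7139
  48:8259  49:9054  50:4299  51:14754  52:14870  53:2186  54:3112  55:15259
  56:10051  57:10326  58:12578  59:15595  60:2346  61:956  62:7771  63:9275
  64:8073  65:10766  66:6649  67:10890  68:212  69:14619  70:2788  71:8504
  72:15682  73:8720  74:9594  75:4966  76:5369  77:12251  78:12455  79:4940
  80:4925  81:7113  82:7815  83:3916  84:15546  85:13730  86:9604  87:8803
  88:4901  89:4259  90:15293  91:855  92:2380  93:7647  94:15712  95:4344
  96:8190  97:12764  98:13883  99:15883  100:4820  101:6542  102:12729  103:8397
  104:1634  105:1018  106:12496  107:3196  108:9361  109:15652  110:13096  111:10998
  112:13055  113:12742  114:8619  115:4203  116:3338  117:13008  118:5829  119:13996
  120:6814  121:2709  122:8377  123:9847  124:1954  125:12593  126:13407
Giant step factor: 14682^(-127) ≡ 8475 (mod 15887).
Scan 3472·8475^i mod 15887 for i = 0, 1, …:
  i=0: 3472   i=1: 2476   i=2: 13260   i=3: 9749
  i=4: 10375   i=5: 9467   i=6: 3475   i=7: 12014
  i=8: 14754
Match at i=8, j=51: k = 8·127 + 51 = 1067.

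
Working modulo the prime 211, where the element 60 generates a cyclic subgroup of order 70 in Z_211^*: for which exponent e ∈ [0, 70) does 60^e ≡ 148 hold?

60

Baby-step giant-step with m = ceil(sqrt(70)) = 9.
Baby table (60^j mod 211 for j=0..8):
  0:1  1:60  2:13  3:147  4:169  5:12  6:87  7:156
  8:76
Giant step factor: 60^(-9) ≡ 18 (mod 211).
Scan 148·18^i mod 211 for i = 0, 1, …:
  i=0: 148   i=1: 132   i=2: 55   i=3: 146
  i=4: 96   i=5: 40   i=6: 87
Match at i=6, j=6: e = 6·9 + 6 = 60.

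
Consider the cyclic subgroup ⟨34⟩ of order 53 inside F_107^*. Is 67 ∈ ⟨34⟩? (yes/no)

no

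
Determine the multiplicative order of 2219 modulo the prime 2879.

The order of 2219 must divide p − 1 = 2878 = 2 · 1439.
Divisors: 1, 2, 1439, 2878.
Check each in increasing order: 2219^1 ≡ 2219;  2219^2 ≡ 871;  2219^1439 ≡ 2878;  2219^2878 ≡ 1.
Smallest exponent giving 1 is 2878.

2878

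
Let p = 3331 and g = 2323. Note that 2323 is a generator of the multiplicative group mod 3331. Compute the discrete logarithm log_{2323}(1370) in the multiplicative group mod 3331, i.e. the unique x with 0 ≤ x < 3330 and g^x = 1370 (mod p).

Baby-step giant-step with m = ceil(sqrt(3330)) = 58.
Baby table (2323^j mod 3331 for j=0..57):
  0:1  1:2323  2:109  3:51  4:1888  5:2228  6:2601  7:3020
  8:374  9:2742  10:794  11:2419  12:3271  13:522  14:122  15:271
  16:3305  17:2891  18:497  19:2005  20:877  21:2030  22:2325  23:1424
  24:269  25:1990  26:2673  27:395  28:1560  29:3083  30:159  31:2947
  32:676  33:1447  34:402  35:1166  36:515  37:516  38:2839  39:2948
  40:2999  41:1556  42:453  43:3054  44:2743  45:3117  46:2528  47:3322
  48:2410  49:2350  50:2872  51:2994  52:3265  53:3239  54:2799  55:3296
  56:1970  57:2847
Giant step factor: 2323^(-58) ≡ 2885 (mod 3331).
Scan 1370·2885^i mod 3331 for i = 0, 1, …:
  i=0: 1370   i=1: 1884   i=2: 2479   i=3: 258
  i=4: 1517   i=5: 2942   i=6: 282   i=7: 806
  i=8: 272   i=9: 1935     …   i=29: 3107
  i=30: 3305
Match at i=30, j=16: x = 30·58 + 16 = 1756.

1756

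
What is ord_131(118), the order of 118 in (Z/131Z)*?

The order of 118 must divide p − 1 = 130 = 2 · 5 · 13.
Divisors: 1, 2, 5, 10, 13, 26, 65, 130.
Check each in increasing order: 118^1 ≡ 118;  118^2 ≡ 38;  118^5 ≡ 92;  118^10 ≡ 80;  118^13 ≡ 42;  118^26 ≡ 61;  118^65 ≡ 130;  118^130 ≡ 1.
Smallest exponent giving 1 is 130.

130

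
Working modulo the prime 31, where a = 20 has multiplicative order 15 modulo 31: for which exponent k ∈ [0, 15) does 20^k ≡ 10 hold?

Successive powers of 20 modulo 31:
  20^0=1  20^1=20  20^2=28  20^3=2  20^4=9  20^5=25
  20^6=4  20^7=18  20^8=19  20^9=8  20^10=5  20^11=7
  20^12=16  20^13=10
So 20^13 ≡ 10 (mod 31), giving k = 13.

13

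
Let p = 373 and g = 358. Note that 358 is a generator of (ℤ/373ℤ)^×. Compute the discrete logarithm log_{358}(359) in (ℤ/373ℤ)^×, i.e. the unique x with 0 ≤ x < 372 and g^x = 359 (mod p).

Baby-step giant-step with m = ceil(sqrt(372)) = 20.
Baby table (358^j mod 373 for j=0..19):
  0:1  1:358  2:225  3:355  4:270  5:53  6:324  7:362
  8:165  9:136  10:198  11:14  12:163  13:166  14:121  15:50
  16:369  17:60  18:219  19:72
Giant step factor: 358^(-20) ≡ 220 (mod 373).
Scan 359·220^i mod 373 for i = 0, 1, …:
  i=0: 359   i=1: 277   i=2: 141   i=3: 61
  i=4: 365   i=5: 105   i=6: 347   i=7: 248
  i=8: 102   i=9: 60
Match at i=9, j=17: x = 9·20 + 17 = 197.

197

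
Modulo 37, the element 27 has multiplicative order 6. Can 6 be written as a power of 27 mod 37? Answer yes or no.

no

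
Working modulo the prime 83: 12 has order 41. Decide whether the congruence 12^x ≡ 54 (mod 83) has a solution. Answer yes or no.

54 ∈ ⟨12⟩ iff 54^41 ≡ 1 (mod 83), since |⟨12⟩| = 41.
54^41 mod 83 = 82.
Since 82 ≠ 1, 54 does not lie in the subgroup.

no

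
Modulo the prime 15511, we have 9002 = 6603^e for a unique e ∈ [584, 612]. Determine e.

Compute 6603^584 mod 15511 = 10081, then multiply by 6603 repeatedly:
  6603^584=10081  6603^585=7142  6603^586=5186  6603^587=10381  6603^588=2634
  6603^589=4471  6603^590=4580  6603^591=10801  6603^592=14936  6603^593=3470
  6603^594=2663  6603^595=9826  6603^596=14076  6603^597=1916  6603^598=9883
  6603^599=2672  6603^600=7209  6603^601=13279  6603^602=13065  6603^603=11524
  6603^604=11517  6603^605=11829  6603^606=9002
Found 9002 at exponent 606.

606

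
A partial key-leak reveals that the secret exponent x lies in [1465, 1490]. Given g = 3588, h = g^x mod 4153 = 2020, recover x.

1488

Compute 3588^1465 mod 4153 = 3429, then multiply by 3588 repeatedly:
  3588^1465=3429  3588^1466=2066  3588^1467=3856  3588^1468=1685  3588^1469=3165
  3588^1470=1718  3588^1471=1132  3588^1472=4135  3588^1473=1864  3588^1474=1702
  3588^1475=1866  3588^1476=572  3588^1477=754  3588^1478=1749  3588^1479=229
  3588^1480=3511  3588^1481=1419  3588^1482=3947  3588^1483=106  3588^1484=2405
  3588^1485=3359  3588^1486=86  3588^1487=1246  3588^1488=2020
Found 2020 at exponent 1488.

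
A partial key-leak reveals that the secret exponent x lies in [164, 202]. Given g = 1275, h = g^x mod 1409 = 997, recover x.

199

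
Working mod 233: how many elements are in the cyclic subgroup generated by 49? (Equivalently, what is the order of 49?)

58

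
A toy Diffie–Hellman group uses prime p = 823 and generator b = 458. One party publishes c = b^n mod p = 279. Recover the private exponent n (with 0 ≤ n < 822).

212

Baby-step giant-step with m = ceil(sqrt(822)) = 29.
Baby table (458^j mod 823 for j=0..28):
  0:1  1:458  2:722  3:653  4:325  5:710  6:95  7:714
  8:281  9:310  10:424  11:787  12:795  13:344  14:359  15:645
  16:776  17:695  18:632  19:583  20:362  21:373  22:473  23:185
  24:784  25:244  26:647  27:46  28:493
Giant step factor: 458^(-29) ≡ 792 (mod 823).
Scan 279·792^i mod 823 for i = 0, 1, …:
  i=0: 279   i=1: 404   i=2: 644   i=3: 611
  i=4: 811   i=5: 372   i=6: 813   i=7: 310
Match at i=7, j=9: n = 7·29 + 9 = 212.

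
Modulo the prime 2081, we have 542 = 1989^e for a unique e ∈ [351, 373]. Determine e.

363

Compute 1989^351 mod 2081 = 687, then multiply by 1989 repeatedly:
  1989^351=687  1989^352=1307  1989^353=454  1989^354=1933  1989^355=1130
  1989^356=90  1989^357=44  1989^358=114  1989^359=1998  1989^360=1393
  1989^361=866  1989^362=1487  1989^363=542
Found 542 at exponent 363.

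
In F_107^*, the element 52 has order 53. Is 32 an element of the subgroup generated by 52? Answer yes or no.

32 ∈ ⟨52⟩ iff 32^53 ≡ 1 (mod 107), since |⟨52⟩| = 53.
32^53 mod 107 = 106.
Since 106 ≠ 1, 32 does not lie in the subgroup.

no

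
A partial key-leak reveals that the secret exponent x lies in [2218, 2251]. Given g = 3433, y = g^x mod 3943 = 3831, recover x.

Compute 3433^2218 mod 3943 = 1923, then multiply by 3433 repeatedly:
  3433^2218=1923  3433^2219=1077  3433^2220=2750  3433^2221=1208  3433^2222=2971
  3433^2223=2845  3433^2224=74  3433^2225=1690  3433^2226=1617  3433^2227=3360
  3433^2228=1605  3433^2229=1594  3433^2230=3261  3433^2231=836  3433^2232=3427
  3433^2233=2922  3433^2234=234  3433^2235=2893  3433^2236=3195  3433^2237=2952
  3433^2238=706  3433^2239=2696  3433^2240=1147  3433^2241=2537  3433^2242=3377
  3433^2243=821  3433^2244=3191  3433^2245=1049  3433^2246=1258  3433^2247=1129
  3433^2248=3831
Found 3831 at exponent 2248.

2248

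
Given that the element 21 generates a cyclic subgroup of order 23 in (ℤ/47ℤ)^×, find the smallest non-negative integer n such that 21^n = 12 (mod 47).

17

Successive powers of 21 modulo 47:
  21^0=1  21^1=21  21^2=18  21^3=2  21^4=42  21^5=36
  21^6=4  21^7=37  21^8=25  21^9=8  21^10=27  21^11=3
  21^12=16  21^13=7  21^14=6  21^15=32  21^16=14  21^17=12
So 21^17 ≡ 12 (mod 47), giving n = 17.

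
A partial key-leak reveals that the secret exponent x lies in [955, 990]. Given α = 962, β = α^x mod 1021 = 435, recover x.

960

Compute 962^955 mod 1021 = 488, then multiply by 962 repeatedly:
  962^955=488  962^956=817  962^957=805  962^958=492  962^959=581
  962^960=435
Found 435 at exponent 960.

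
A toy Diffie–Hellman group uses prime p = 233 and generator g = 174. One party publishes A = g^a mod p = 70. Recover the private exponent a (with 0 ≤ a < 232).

Baby-step giant-step with m = ceil(sqrt(232)) = 16.
Baby table (174^j mod 233 for j=0..15):
  0:1  1:174  2:219  3:127  4:196  5:86  6:52  7:194
  8:204  9:80  10:173  11:45  12:141  13:69  14:123  15:199
Giant step factor: 174^(-16) ≡ 64 (mod 233).
Scan 70·64^i mod 233 for i = 0, 1, …:
  i=0: 70   i=1: 53   i=2: 130   i=3: 165
  i=4: 75   i=5: 140   i=6: 106   i=7: 27
  i=8: 97   i=9: 150   i=10: 47   i=11: 212
  i=12: 54   i=13: 194
Match at i=13, j=7: a = 13·16 + 7 = 215.

215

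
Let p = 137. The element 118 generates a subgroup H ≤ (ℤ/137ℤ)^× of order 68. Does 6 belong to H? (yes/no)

no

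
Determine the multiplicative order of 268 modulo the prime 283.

The order of 268 must divide p − 1 = 282 = 2 · 3 · 47.
Divisors: 1, 2, 3, 6, 47, 94, 141, 282.
Check each in increasing order: 268^1 ≡ 268;  268^2 ≡ 225;  268^3 ≡ 21;  268^6 ≡ 158;  268^47 ≡ 282;  268^94 ≡ 1.
Smallest exponent giving 1 is 94.

94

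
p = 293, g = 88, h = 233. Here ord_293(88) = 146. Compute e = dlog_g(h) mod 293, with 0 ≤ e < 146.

9

Baby-step giant-step with m = ceil(sqrt(146)) = 13.
Baby table (88^j mod 293 for j=0..12):
  0:1  1:88  2:126  3:247  4:54  5:64  6:65  7:153
  8:279  9:233  10:287  11:58  12:123
Giant step factor: 88^(-13) ≡ 224 (mod 293).
Scan 233·224^i mod 293 for i = 0, 1, …:
  i=0: 233
Match at i=0, j=9: e = 0·13 + 9 = 9.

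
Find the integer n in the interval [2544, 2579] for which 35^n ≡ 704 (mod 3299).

2556

Compute 35^2544 mod 3299 = 2067, then multiply by 35 repeatedly:
  35^2544=2067  35^2545=3066  35^2546=1742  35^2547=1588  35^2548=2796
  35^2549=2189  35^2550=738  35^2551=2737  35^2552=124  35^2553=1041
  35^2554=146  35^2555=1811  35^2556=704
Found 704 at exponent 2556.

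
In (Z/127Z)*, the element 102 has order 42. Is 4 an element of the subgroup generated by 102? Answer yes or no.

yes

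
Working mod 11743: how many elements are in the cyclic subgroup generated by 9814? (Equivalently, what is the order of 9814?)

The order of 9814 must divide p − 1 = 11742 = 2 · 3 · 19 · 103.
Divisors: 1, 2, 3, 6, 19, 38, 57, 103, 114, 206, 309, 618, 1957, 3914, 5871, 11742.
Check each in increasing order: 9814^1 ≡ 9814;  9814^2 ≡ 10253;  9814^3 ≡ 8918;  9814^6 ≡ 7128;  9814^19 ≡ 5207;  9814^38 ≡ 10005;  9814^57 ≡ 4087;  9814^103 ≡ 3477;  9814^114 ≡ 5023;  9814^206 ≡ 5982;  9814^309 ≡ 2561;  9814^618 ≡ 6127;  9814^1957 ≡ 8586;  9814^3914 ≡ 8585;  9814^5871 ≡ 11742;  9814^11742 ≡ 1.
Smallest exponent giving 1 is 11742.

11742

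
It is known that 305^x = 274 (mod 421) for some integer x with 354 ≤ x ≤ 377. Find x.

Compute 305^354 mod 421 = 353, then multiply by 305 repeatedly:
  305^354=353  305^355=310  305^356=246  305^357=92  305^358=274
Found 274 at exponent 358.

358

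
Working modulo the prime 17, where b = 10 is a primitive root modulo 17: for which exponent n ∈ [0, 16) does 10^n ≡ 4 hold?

Successive powers of 10 modulo 17:
  10^0=1  10^1=10  10^2=15  10^3=14  10^4=4
So 10^4 ≡ 4 (mod 17), giving n = 4.

4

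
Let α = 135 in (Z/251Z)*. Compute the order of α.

125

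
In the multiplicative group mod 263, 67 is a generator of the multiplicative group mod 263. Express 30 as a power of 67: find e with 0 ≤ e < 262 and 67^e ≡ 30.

Baby-step giant-step with m = ceil(sqrt(262)) = 17.
Baby table (67^j mod 263 for j=0..16):
  0:1  1:67  2:18  3:154  4:61  5:142  6:46  7:189
  8:39  9:246  10:176  11:220  12:12  13:15  14:216  15:7
  16:206
Giant step factor: 67^(-17) ≡ 215 (mod 263).
Scan 30·215^i mod 263 for i = 0, 1, …:
  i=0: 30   i=1: 138   i=2: 214   i=3: 248
  i=4: 194   i=5: 156   i=6: 139   i=7: 166
  i=8: 185   i=9: 62   i=10: 180   i=11: 39
Match at i=11, j=8: e = 11·17 + 8 = 195.

195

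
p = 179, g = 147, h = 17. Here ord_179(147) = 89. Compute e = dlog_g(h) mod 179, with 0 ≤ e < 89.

51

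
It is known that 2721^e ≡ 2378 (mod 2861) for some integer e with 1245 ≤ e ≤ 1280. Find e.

Compute 2721^1245 mod 2861 = 2370, then multiply by 2721 repeatedly:
  2721^1245=2370  2721^1246=76  2721^1247=804  2721^1248=1880  2721^1249=12
  2721^1250=1181  2721^1251=598  2721^1252=2110  2721^1253=2144  2721^1254=245
  2721^1255=32  2721^1256=1242  2721^1257=641  2721^1258=1812  2721^1259=949
  2721^1260=1607  2721^1261=1039  2721^1262=451  2721^1263=2663  2721^1264=1971
  2721^1265=1577  2721^1266=2378
Found 2378 at exponent 1266.

1266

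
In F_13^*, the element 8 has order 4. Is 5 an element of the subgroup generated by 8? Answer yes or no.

yes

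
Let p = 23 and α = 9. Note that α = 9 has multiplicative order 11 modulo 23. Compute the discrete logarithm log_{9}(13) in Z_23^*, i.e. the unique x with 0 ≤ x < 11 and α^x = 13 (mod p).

8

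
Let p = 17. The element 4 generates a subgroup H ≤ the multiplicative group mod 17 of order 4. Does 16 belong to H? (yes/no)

⟨4⟩ has order 4; its elements mod 17 are {1, 4, 13, 16}.
16 is in this set.

yes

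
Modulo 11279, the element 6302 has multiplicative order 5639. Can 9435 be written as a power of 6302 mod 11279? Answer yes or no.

9435 ∈ ⟨6302⟩ iff 9435^5639 ≡ 1 (mod 11279), since |⟨6302⟩| = 5639.
9435^5639 mod 11279 = 11278.
Since 11278 ≠ 1, 9435 does not lie in the subgroup.

no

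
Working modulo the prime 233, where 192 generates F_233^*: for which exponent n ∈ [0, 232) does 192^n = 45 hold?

47

Baby-step giant-step with m = ceil(sqrt(232)) = 16.
Baby table (192^j mod 233 for j=0..15):
  0:1  1:192  2:50  3:47  4:170  5:20  6:112  7:68
  8:8  9:138  10:167  11:143  12:195  13:160  14:197  15:78
Giant step factor: 192^(-16) ≡ 142 (mod 233).
Scan 45·142^i mod 233 for i = 0, 1, …:
  i=0: 45   i=1: 99   i=2: 78
Match at i=2, j=15: n = 2·16 + 15 = 47.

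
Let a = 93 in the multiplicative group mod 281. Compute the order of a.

40

The order of 93 must divide p − 1 = 280 = 2^3 · 5 · 7.
Divisors: 1, 2, 4, 5, 7, 8, 10, 14, 20, 28, 35, 40, 56, 70, 140, 280.
Check each in increasing order: 93^1 ≡ 93;  93^2 ≡ 219;  93^4 ≡ 191;  93^5 ≡ 60;  93^7 ≡ 214;  93^8 ≡ 232;  93^10 ≡ 228;  93^14 ≡ 274;  93^20 ≡ 280;  93^28 ≡ 49;  93^35 ≡ 89;  93^40 ≡ 1.
Smallest exponent giving 1 is 40.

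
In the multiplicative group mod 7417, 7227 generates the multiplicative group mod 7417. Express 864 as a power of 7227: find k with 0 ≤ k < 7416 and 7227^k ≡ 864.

4222

Baby-step giant-step with m = ceil(sqrt(7416)) = 87.
Baby table (7227^j mod 7417 for j=0..86):
  0:1  1:7227  2:6432  3:1725  4:6015  5:6785  6:1408  7:6909
  8:99  9:3441  10:6323  11:184  12:2125  13:4185  14:5886  15:1627
  16:2384  17:6894  18:2949  19:3382  20:2699  21:6380  22:4188  23:5316
  24:6089  25:142  26:2688  27:1053  28:189  29:1175  30:6677  31:7094
  32:2034  33:6641  34:6517  35:409  36:3877  37:5070  38:910  39:5108
  40:1107  41:4763  42:7321  43:3406  44:5556  45:4991  46:1086  47:1336
  48:5755  49:4266  50:5330  51:3429  52:1186  53:4587  54:3676  55:6175
  56:6053  57:6982  58:1063  59:5706  60:6159  61:1676  62:491  63:3131
  64:5887  65:1437  66:1399  67:1202  68:1547  69:2750  70:4107  71:5872
  72:4287  73:1340  74:4995  75:326  76:4813  77:5238  78:6075  79:2802
  80:1644  81:6571  82:4983  83:2606  84:1799  85:6789  86:648
Giant step factor: 7227^(-87) ≡ 1349 (mod 7417).
Scan 864·1349^i mod 7417 for i = 0, 1, …:
  i=0: 864   i=1: 1067   i=2: 485   i=3: 1569
  i=4: 2736   i=5: 4615   i=6: 2772   i=7: 1260
  i=8: 1247   i=9: 5961     …   i=47: 5356
  i=48: 1086
Match at i=48, j=46: k = 48·87 + 46 = 4222.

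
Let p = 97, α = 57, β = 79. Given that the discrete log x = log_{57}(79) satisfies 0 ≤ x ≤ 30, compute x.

18

Compute 57^0 mod 97 = 1, then multiply by 57 repeatedly:
  57^0=1  57^1=57  57^2=48  57^3=20  57^4=73
  57^5=87  57^6=12  57^7=5  57^8=91  57^9=46
  57^10=3  57^11=74  57^12=47  57^13=60  57^14=25
  57^15=67  57^16=36  57^17=15  57^18=79
Found 79 at exponent 18.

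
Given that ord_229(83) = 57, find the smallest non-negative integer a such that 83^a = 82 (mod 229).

Successive powers of 83 modulo 229:
  83^0=1  83^1=83  83^2=19  83^3=203  83^4=132  83^5=193
  83^6=218  83^7=3  83^8=20  83^9=57  83^10=151  83^11=167
  83^12=121  83^13=196  83^14=9  83^15=60  83^16=171  83^17=224
  83^18=43  83^19=134  83^20=130  83^21=27  83^22=180  83^23=55
  83^24=214  83^25=129  83^26=173  83^27=161  83^28=81  83^29=82
So 83^29 ≡ 82 (mod 229), giving a = 29.

29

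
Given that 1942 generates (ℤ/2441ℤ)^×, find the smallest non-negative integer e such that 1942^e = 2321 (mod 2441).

Baby-step giant-step with m = ceil(sqrt(2440)) = 50.
Baby table (1942^j mod 2441 for j=0..49):
  0:1  1:1942  2:19  3:283  4:361  5:495  6:1977  7:2082
  8:948  9:502  10:925  11:2215  12:488  13:588  14:1949  15:1408
  16:416  17:2342  18:581  19:560  20:1275  21:876  22:2256  23:1998
  24:1367  25:1347  26:1563  27:1183  28:405  29:508  30:372  31:2329
  32:2186  33:313  34:37  35:1065  36:703  37:707  38:1152  39:1228
  40:2360  41:1363  42:902  43:1487  44:51  45:1402  46:969  47:2228
  48:1324  49:835
Giant step factor: 1942^(-50) ≡ 1960 (mod 2441).
Scan 2321·1960^i mod 2441 for i = 0, 1, …:
  i=0: 2321   i=1: 1577   i=2: 614   i=3: 27
  i=4: 1659   i=5: 228   i=6: 177   i=7: 298
  i=8: 681   i=9: 1974     …   i=45: 738
  i=46: 1408
Match at i=46, j=15: e = 46·50 + 15 = 2315.

2315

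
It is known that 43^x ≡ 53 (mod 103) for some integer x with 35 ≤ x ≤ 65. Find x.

41

Compute 43^35 mod 103 = 21, then multiply by 43 repeatedly:
  43^35=21  43^36=79  43^37=101  43^38=17  43^39=10
  43^40=18  43^41=53
Found 53 at exponent 41.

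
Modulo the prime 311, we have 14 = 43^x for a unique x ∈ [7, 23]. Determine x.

14

Compute 43^7 mod 311 = 221, then multiply by 43 repeatedly:
  43^7=221  43^8=173  43^9=286  43^10=169  43^11=114
  43^12=237  43^13=239  43^14=14
Found 14 at exponent 14.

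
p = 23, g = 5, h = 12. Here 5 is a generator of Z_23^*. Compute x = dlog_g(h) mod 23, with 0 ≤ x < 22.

Successive powers of 5 modulo 23:
  5^0=1  5^1=5  5^2=2  5^3=10  5^4=4  5^5=20
  5^6=8  5^7=17  5^8=16  5^9=11  5^10=9  5^11=22
  5^12=18  5^13=21  5^14=13  5^15=19  5^16=3  5^17=15
  5^18=6  5^19=7  5^20=12
So 5^20 ≡ 12 (mod 23), giving x = 20.

20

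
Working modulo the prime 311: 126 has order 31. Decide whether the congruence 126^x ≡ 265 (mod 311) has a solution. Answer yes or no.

yes

265 ∈ ⟨126⟩ iff 265^31 ≡ 1 (mod 311), since |⟨126⟩| = 31.
265^31 mod 311 = 1.
Since 1 = 1, 265 lies in the subgroup.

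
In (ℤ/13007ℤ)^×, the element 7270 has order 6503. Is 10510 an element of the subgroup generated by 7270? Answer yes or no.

yes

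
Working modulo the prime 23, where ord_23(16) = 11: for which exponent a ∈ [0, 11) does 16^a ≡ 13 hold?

Successive powers of 16 modulo 23:
  16^0=1  16^1=16  16^2=3  16^3=2  16^4=9  16^5=6
  16^6=4  16^7=18  16^8=12  16^9=8  16^10=13
So 16^10 ≡ 13 (mod 23), giving a = 10.

10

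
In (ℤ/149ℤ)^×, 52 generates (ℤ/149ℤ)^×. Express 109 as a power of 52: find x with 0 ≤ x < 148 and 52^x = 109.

Baby-step giant-step with m = ceil(sqrt(148)) = 13.
Baby table (52^j mod 149 for j=0..12):
  0:1  1:52  2:22  3:101  4:37  5:136  6:69  7:12
  8:28  9:115  10:20  11:146  12:142
Giant step factor: 52^(-13) ≡ 79 (mod 149).
Scan 109·79^i mod 149 for i = 0, 1, …:
  i=0: 109   i=1: 118   i=2: 84   i=3: 80
  i=4: 62   i=5: 130   i=6: 138   i=7: 25
  i=8: 38   i=9: 22
Match at i=9, j=2: x = 9·13 + 2 = 119.

119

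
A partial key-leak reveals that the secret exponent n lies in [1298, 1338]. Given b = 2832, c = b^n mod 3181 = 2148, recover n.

Compute 2832^1298 mod 3181 = 985, then multiply by 2832 repeatedly:
  2832^1298=985  2832^1299=2964  2832^1300=2570  2832^1301=112  2832^1302=2265
  2832^1303=1584  2832^1304=678  2832^1305=1953  2832^1306=2318  2832^1307=2173
  2832^1308=1882  2832^1309=1649  2832^1310=260  2832^1311=1509  2832^1312=1405
  2832^1313=2710  2832^1314=2148
Found 2148 at exponent 1314.

1314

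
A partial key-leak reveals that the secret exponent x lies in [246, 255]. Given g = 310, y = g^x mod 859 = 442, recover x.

Compute 310^246 mod 859 = 471, then multiply by 310 repeatedly:
  310^246=471  310^247=839  310^248=672  310^249=442
Found 442 at exponent 249.

249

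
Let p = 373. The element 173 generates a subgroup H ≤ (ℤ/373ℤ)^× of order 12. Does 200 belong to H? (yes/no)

⟨173⟩ has order 12; its elements mod 373 are {1, 69, 88, 89, 104, 173, 200, 269, 284, 285, 304, 372}.
200 is in this set.

yes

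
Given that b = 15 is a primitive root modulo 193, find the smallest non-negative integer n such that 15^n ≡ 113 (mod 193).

5

Baby-step giant-step with m = ceil(sqrt(192)) = 14.
Baby table (15^j mod 193 for j=0..13):
  0:1  1:15  2:32  3:94  4:59  5:113  6:151  7:142
  8:7  9:105  10:31  11:79  12:27  13:19
Giant step factor: 15^(-14) ≡ 107 (mod 193).
Scan 113·107^i mod 193 for i = 0, 1, …:
  i=0: 113
Match at i=0, j=5: n = 0·14 + 5 = 5.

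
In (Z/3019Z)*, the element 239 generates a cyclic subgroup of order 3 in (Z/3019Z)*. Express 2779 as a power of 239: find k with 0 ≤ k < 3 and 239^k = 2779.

2

Successive powers of 239 modulo 3019:
  239^0=1  239^1=239  239^2=2779
So 239^2 ≡ 2779 (mod 3019), giving k = 2.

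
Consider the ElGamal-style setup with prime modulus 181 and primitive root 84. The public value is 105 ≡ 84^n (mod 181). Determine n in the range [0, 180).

119

Baby-step giant-step with m = ceil(sqrt(180)) = 14.
Baby table (84^j mod 181 for j=0..13):
  0:1  1:84  2:178  3:110  4:9  5:32  6:154  7:85
  8:81  9:107  10:119  11:41  12:5  13:58
Giant step factor: 84^(-14) ≡ 12 (mod 181).
Scan 105·12^i mod 181 for i = 0, 1, …:
  i=0: 105   i=1: 174   i=2: 97   i=3: 78
  i=4: 31   i=5: 10   i=6: 120   i=7: 173
  i=8: 85
Match at i=8, j=7: n = 8·14 + 7 = 119.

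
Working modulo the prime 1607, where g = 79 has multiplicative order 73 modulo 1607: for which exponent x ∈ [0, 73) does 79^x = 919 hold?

Baby-step giant-step with m = ceil(sqrt(73)) = 9.
Baby table (79^j mod 1607 for j=0..8):
  0:1  1:79  2:1420  3:1297  4:1222  5:118  6:1287  7:432
  8:381
Giant step factor: 79^(-9) ≡ 137 (mod 1607).
Scan 919·137^i mod 1607 for i = 0, 1, …:
  i=0: 919   i=1: 557   i=2: 780   i=3: 798
  i=4: 50   i=5: 422   i=6: 1569   i=7: 1222
Match at i=7, j=4: x = 7·9 + 4 = 67.

67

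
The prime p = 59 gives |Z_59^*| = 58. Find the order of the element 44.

58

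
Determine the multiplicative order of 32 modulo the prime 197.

196

The order of 32 must divide p − 1 = 196 = 2^2 · 7^2.
Divisors: 1, 2, 4, 7, 14, 28, 49, 98, 196.
Check each in increasing order: 32^1 ≡ 32;  32^2 ≡ 39;  32^4 ≡ 142;  32^7 ≡ 113;  32^14 ≡ 161;  32^28 ≡ 114;  32^49 ≡ 183;  32^98 ≡ 196;  32^196 ≡ 1.
Smallest exponent giving 1 is 196.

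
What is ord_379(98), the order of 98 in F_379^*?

The order of 98 must divide p − 1 = 378 = 2 · 3^3 · 7.
Divisors: 1, 2, 3, 6, 7, 9, 14, 18, 21, 27, 42, 54, 63, 126, 189, 378.
Check each in increasing order: 98^1 ≡ 98;  98^2 ≡ 129;  98^3 ≡ 135;  98^6 ≡ 33;  98^7 ≡ 202;  98^9 ≡ 286;  98^14 ≡ 251;  98^18 ≡ 311;  98^21 ≡ 295;  98^27 ≡ 260;  98^42 ≡ 234;  98^54 ≡ 138;  98^63 ≡ 52;  98^126 ≡ 51;  98^189 ≡ 378;  98^378 ≡ 1.
Smallest exponent giving 1 is 378.

378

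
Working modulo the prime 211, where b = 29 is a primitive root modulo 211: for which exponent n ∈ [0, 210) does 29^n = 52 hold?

Baby-step giant-step with m = ceil(sqrt(210)) = 15.
Baby table (29^j mod 211 for j=0..14):
  0:1  1:29  2:208  3:124  4:9  5:50  6:184  7:61
  8:81  9:28  10:179  11:127  12:96  13:41  14:134
Giant step factor: 29^(-15) ≡ 12 (mod 211).
Scan 52·12^i mod 211 for i = 0, 1, …:
  i=0: 52   i=1: 202   i=2: 103   i=3: 181
  i=4: 62   i=5: 111   i=6: 66   i=7: 159
  i=8: 9
Match at i=8, j=4: n = 8·15 + 4 = 124.

124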